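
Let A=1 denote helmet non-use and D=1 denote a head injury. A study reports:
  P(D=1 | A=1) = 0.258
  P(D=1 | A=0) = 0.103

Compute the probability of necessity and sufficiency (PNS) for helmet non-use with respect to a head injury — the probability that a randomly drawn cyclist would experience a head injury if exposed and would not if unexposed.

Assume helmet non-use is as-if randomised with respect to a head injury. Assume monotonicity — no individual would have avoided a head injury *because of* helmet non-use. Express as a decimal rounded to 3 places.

Let p₁ = 0.258, p₀ = 0.103.
Under exogeneity and monotonicity, PNS = p₁ − p₀.
PNS = 0.258 − 0.103 = 0.155

PNS ≈ 0.155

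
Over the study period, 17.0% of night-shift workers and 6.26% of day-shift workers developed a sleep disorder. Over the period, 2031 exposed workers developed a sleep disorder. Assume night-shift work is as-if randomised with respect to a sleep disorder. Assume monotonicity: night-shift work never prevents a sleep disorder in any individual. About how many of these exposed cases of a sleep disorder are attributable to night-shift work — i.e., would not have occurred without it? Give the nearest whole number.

p₁ = 0.17, p₀ = 0.0626.
PN = (p₁ − p₀)/p₁ = (0.17 − 0.0626) / 0.17 ≈ 0.63176.
Attributable cases ≈ PN × (exposed cases) = 0.63176 × 2031 ≈ 1283.11.

about 1283 cases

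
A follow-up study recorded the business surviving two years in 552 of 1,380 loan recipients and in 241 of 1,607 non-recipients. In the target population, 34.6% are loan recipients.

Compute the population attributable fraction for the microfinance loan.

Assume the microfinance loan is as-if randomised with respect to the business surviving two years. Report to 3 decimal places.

p₁ = P(outcome | exposed) = 552/1380 = 0.4
p₀ = P(outcome | unexposed) = 241/1607 = 0.14997
Overall risk P(Y=1) = π·p₁ + (1−π)·p₀ = 0.346×0.4 + 0.654×0.14997 = 0.23648.
Under exogeneity, PAF = [P(Y=1) − p₀] / P(Y=1).
PAF = (0.23648 − 0.14997) / 0.23648 ≈ 0.3658

PAF ≈ 0.366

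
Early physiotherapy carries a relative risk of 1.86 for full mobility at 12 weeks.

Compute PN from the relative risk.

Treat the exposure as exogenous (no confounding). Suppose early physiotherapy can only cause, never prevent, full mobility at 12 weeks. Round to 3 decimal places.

PN ≈ 0.462

Under exogeneity and monotonicity, PN = (RR − 1) / RR = 1 − 1/RR.
PN = (1.86 − 1) / 1.86 = 0.86 / 1.86 ≈ 0.4624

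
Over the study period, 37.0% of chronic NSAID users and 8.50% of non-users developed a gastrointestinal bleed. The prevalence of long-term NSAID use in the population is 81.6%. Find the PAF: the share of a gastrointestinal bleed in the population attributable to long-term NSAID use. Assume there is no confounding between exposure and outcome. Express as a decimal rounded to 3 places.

PAF ≈ 0.732

p₁ = 0.37, p₀ = 0.085.
Overall risk P(Y=1) = π·p₁ + (1−π)·p₀ = 0.816×0.37 + 0.184×0.085 = 0.31756.
Under exogeneity, PAF = [P(Y=1) − p₀] / P(Y=1).
PAF = (0.31756 − 0.085) / 0.31756 ≈ 0.7323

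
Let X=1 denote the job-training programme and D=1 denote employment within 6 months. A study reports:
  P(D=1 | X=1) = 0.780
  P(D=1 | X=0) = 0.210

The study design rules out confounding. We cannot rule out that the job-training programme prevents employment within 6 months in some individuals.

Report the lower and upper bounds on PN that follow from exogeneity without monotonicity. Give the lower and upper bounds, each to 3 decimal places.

0.731 ≤ PN ≤ 1.000

Let p₁ = 0.78, p₀ = 0.21.
Under exogeneity alone the bounds on PN are max{0,(p₁−p₀)/p₁} ≤ PN ≤ min{1,(1−p₀)/p₁}.
  lower = (p₁ − p₀)/p₁ = 0.57 / 0.78 ≈ 0.7308
  upper = min{1, (1 − p₀)/p₁} = 0.79 / 0.78 ≈ 1.0128 → capped at 1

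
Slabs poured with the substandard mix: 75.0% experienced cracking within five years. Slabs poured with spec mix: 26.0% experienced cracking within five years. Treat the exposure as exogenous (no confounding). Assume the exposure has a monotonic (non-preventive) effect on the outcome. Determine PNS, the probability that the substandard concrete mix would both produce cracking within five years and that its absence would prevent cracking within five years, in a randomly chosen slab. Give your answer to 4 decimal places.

p₁ = 0.75, p₀ = 0.26.
Under exogeneity and monotonicity, PNS = p₁ − p₀.
PNS = 0.75 − 0.26 = 0.49

PNS ≈ 0.4900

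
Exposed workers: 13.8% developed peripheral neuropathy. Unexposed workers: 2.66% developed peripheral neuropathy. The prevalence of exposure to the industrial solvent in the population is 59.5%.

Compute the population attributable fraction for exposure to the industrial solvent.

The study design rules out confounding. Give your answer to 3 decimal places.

p₁ = 0.138, p₀ = 0.0266.
Overall risk P(Y=1) = π·p₁ + (1−π)·p₀ = 0.595×0.138 + 0.405×0.0266 = 0.092883.
Under exogeneity, PAF = [P(Y=1) − p₀] / P(Y=1).
PAF = (0.092883 − 0.0266) / 0.092883 ≈ 0.7136

PAF ≈ 0.714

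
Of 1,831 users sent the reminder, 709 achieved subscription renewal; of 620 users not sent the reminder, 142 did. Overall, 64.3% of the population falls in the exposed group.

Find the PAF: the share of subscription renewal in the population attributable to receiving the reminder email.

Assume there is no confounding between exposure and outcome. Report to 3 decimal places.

PAF ≈ 0.308

p₁ = P(outcome | exposed) = 709/1831 = 0.38722
p₀ = P(outcome | unexposed) = 142/620 = 0.22903
Overall risk P(Y=1) = π·p₁ + (1−π)·p₀ = 0.643×0.38722 + 0.357×0.22903 = 0.33075.
Under exogeneity, PAF = [P(Y=1) − p₀] / P(Y=1).
PAF = (0.33075 − 0.22903) / 0.33075 ≈ 0.3075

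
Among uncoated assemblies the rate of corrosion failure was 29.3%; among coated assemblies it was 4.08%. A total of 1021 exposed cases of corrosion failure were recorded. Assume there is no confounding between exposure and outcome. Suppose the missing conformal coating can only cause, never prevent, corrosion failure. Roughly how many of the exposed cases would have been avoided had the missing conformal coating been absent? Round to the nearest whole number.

about 879 cases

p₁ = 0.293, p₀ = 0.0408.
PN = (p₁ − p₀)/p₁ = (0.293 − 0.0408) / 0.293 ≈ 0.86075.
Attributable cases ≈ PN × (exposed cases) = 0.86075 × 1021 ≈ 878.83.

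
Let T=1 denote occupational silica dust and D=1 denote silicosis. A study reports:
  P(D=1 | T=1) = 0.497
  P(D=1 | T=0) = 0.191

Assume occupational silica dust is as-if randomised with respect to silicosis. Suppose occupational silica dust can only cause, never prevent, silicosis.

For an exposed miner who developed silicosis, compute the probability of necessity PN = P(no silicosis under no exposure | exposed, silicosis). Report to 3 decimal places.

Let p₁ = 0.497, p₀ = 0.191.
Under exogeneity and monotonicity, PN = (p₁ − p₀) / p₁.
PN = (0.497 − 0.191) / 0.497 = 0.306 / 0.497 ≈ 0.6157

PN ≈ 0.616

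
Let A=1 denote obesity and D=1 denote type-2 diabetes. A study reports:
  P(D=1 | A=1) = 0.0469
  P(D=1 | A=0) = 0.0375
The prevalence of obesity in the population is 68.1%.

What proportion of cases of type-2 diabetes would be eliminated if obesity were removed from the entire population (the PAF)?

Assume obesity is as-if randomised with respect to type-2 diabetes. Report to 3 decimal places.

PAF ≈ 0.146

Let p₁ = 0.0469, p₀ = 0.0375.
Overall risk P(Y=1) = π·p₁ + (1−π)·p₀ = 0.681×0.0469 + 0.319×0.0375 = 0.043901.
Under exogeneity, PAF = [P(Y=1) − p₀] / P(Y=1).
PAF = (0.043901 − 0.0375) / 0.043901 ≈ 0.1458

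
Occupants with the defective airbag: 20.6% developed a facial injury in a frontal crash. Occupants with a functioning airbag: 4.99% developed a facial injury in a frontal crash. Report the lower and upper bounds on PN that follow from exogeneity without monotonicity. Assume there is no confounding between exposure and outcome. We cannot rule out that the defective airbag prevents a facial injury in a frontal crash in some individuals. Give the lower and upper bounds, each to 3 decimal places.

0.758 ≤ PN ≤ 1.000

p₁ = 0.206, p₀ = 0.0499.
Under exogeneity alone the bounds on PN are max{0,(p₁−p₀)/p₁} ≤ PN ≤ min{1,(1−p₀)/p₁}.
  lower = (p₁ − p₀)/p₁ = 0.1561 / 0.206 ≈ 0.7578
  upper = min{1, (1 − p₀)/p₁} = 0.9501 / 0.206 ≈ 4.6121 → capped at 1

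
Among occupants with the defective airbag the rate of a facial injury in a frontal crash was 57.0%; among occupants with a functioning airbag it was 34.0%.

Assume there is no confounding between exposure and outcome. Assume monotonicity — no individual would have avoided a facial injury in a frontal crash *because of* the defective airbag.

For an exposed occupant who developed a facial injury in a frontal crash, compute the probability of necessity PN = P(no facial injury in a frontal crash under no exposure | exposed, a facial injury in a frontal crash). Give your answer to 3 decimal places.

PN ≈ 0.404

p₁ = 0.57, p₀ = 0.34.
Under exogeneity and monotonicity, PN = (p₁ − p₀) / p₁.
PN = (0.57 − 0.34) / 0.57 = 0.23 / 0.57 ≈ 0.4035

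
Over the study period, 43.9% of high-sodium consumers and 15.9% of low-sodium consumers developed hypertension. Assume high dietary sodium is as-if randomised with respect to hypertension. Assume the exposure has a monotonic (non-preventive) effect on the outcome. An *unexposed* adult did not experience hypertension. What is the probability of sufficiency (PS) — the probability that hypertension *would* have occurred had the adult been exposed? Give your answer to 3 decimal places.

p₁ = 0.439, p₀ = 0.159.
Under exogeneity and monotonicity, PS = (p₁ − p₀) / (1 − p₀).
PS = (0.439 − 0.159) / (1 − 0.159) = 0.28 / 0.841 ≈ 0.3329

PS ≈ 0.333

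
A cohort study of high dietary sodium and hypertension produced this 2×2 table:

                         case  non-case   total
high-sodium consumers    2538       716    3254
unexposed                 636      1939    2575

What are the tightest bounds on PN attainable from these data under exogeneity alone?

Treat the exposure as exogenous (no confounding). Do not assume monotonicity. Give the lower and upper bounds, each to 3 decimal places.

p₁ = P(outcome | exposed) = 2538/3254 = 0.77996
p₀ = P(outcome | unexposed) = 636/2575 = 0.24699
Under exogeneity alone the bounds on PN are max{0,(p₁−p₀)/p₁} ≤ PN ≤ min{1,(1−p₀)/p₁}.
  lower = (p₁ − p₀)/p₁ = 0.53297 / 0.77996 ≈ 0.6833
  upper = min{1, (1 − p₀)/p₁} = 0.75301 / 0.77996 ≈ 0.9654

0.683 ≤ PN ≤ 0.965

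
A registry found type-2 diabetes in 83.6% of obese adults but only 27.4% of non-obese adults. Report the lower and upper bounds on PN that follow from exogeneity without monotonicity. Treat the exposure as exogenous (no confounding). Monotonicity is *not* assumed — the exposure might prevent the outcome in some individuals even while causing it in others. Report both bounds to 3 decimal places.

p₁ = 0.836, p₀ = 0.274.
Under exogeneity alone the bounds on PN are max{0,(p₁−p₀)/p₁} ≤ PN ≤ min{1,(1−p₀)/p₁}.
  lower = (p₁ − p₀)/p₁ = 0.562 / 0.836 ≈ 0.6722
  upper = min{1, (1 − p₀)/p₁} = 0.726 / 0.836 ≈ 0.8684

0.672 ≤ PN ≤ 0.868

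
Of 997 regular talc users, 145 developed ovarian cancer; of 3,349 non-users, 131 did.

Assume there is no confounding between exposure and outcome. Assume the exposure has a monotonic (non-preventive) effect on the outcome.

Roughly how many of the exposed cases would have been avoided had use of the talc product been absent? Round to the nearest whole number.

p₁ = P(outcome | exposed) = 145/997 = 0.14544
p₀ = P(outcome | unexposed) = 131/3349 = 0.039116
PN = (p₁ − p₀)/p₁ = (0.14544 − 0.039116) / 0.14544 ≈ 0.73104.
Attributable cases ≈ PN × (exposed cases) = 0.73104 × 145 ≈ 106.00.

about 106 cases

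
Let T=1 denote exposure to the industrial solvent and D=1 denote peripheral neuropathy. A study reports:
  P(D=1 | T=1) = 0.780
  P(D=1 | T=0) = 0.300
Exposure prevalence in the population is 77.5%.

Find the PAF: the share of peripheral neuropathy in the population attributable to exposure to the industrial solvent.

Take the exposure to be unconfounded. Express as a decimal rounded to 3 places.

Let p₁ = 0.78, p₀ = 0.3.
Overall risk P(Y=1) = π·p₁ + (1−π)·p₀ = 0.775×0.78 + 0.225×0.3 = 0.672.
Under exogeneity, PAF = [P(Y=1) − p₀] / P(Y=1).
PAF = (0.672 − 0.3) / 0.672 ≈ 0.5536

PAF ≈ 0.554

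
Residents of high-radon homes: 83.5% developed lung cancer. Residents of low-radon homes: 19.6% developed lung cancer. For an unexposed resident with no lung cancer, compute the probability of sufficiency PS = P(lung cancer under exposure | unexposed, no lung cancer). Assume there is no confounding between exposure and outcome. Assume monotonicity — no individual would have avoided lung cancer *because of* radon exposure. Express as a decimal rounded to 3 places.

p₁ = 0.835, p₀ = 0.196.
Under exogeneity and monotonicity, PS = (p₁ − p₀) / (1 − p₀).
PS = (0.835 − 0.196) / (1 − 0.196) = 0.639 / 0.804 ≈ 0.7948

PS ≈ 0.795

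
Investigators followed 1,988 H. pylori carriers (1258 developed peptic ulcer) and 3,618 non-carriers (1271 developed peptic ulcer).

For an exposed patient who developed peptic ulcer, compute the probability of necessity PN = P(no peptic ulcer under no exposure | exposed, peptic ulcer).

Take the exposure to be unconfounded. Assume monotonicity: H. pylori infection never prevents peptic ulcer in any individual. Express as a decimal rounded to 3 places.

p₁ = P(outcome | exposed) = 1258/1988 = 0.6328
p₀ = P(outcome | unexposed) = 1271/3618 = 0.3513
Under exogeneity and monotonicity, PN = (p₁ − p₀) / p₁.
PN = (0.6328 − 0.3513) / 0.6328 = 0.2815 / 0.6328 ≈ 0.4448

PN ≈ 0.445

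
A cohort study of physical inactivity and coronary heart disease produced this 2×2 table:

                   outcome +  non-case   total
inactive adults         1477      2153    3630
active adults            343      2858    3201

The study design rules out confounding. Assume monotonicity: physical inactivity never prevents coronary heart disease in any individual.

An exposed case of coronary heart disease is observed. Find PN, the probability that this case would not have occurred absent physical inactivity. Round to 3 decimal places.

p₁ = P(outcome | exposed) = 1477/3630 = 0.40689
p₀ = P(outcome | unexposed) = 343/3201 = 0.10715
Under exogeneity and monotonicity, PN = (p₁ − p₀) / p₁.
PN = (0.40689 − 0.10715) / 0.40689 = 0.29973 / 0.40689 ≈ 0.7366

PN ≈ 0.737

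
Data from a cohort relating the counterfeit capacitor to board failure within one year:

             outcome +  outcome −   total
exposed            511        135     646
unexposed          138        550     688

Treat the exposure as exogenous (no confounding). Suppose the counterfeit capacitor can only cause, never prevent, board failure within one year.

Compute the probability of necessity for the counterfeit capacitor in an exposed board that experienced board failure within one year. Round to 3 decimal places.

PN ≈ 0.746

p₁ = P(outcome | exposed) = 511/646 = 0.79102
p₀ = P(outcome | unexposed) = 138/688 = 0.20058
Under exogeneity and monotonicity, PN = (p₁ − p₀)/p₁.
PN = (0.79102 − 0.20058) / 0.79102 ≈ 0.7464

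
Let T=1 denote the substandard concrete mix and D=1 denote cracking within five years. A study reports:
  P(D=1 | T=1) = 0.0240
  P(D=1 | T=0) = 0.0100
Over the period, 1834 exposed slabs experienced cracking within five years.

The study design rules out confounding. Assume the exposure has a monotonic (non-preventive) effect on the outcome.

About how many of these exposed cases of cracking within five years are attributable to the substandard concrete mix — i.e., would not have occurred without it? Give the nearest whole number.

Let p₁ = 0.024, p₀ = 0.01.
PN = (p₁ − p₀)/p₁ = (0.024 − 0.01) / 0.024 ≈ 0.58333.
Attributable cases ≈ PN × (exposed cases) = 0.58333 × 1834 ≈ 1069.83.

about 1070 cases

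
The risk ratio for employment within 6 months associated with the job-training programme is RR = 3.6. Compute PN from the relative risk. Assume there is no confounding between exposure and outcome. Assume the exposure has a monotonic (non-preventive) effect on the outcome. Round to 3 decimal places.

Under exogeneity and monotonicity, PN = (RR − 1) / RR = 1 − 1/RR.
PN = (3.6 − 1) / 3.6 = 2.6 / 3.6 ≈ 0.7222

PN ≈ 0.722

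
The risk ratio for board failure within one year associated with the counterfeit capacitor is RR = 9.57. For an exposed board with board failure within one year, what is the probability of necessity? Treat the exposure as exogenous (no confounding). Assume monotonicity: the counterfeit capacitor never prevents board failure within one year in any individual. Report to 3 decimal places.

PN ≈ 0.896

Under exogeneity and monotonicity, PN = (RR − 1) / RR = 1 − 1/RR.
PN = (9.57 − 1) / 9.57 = 8.57 / 9.57 ≈ 0.8955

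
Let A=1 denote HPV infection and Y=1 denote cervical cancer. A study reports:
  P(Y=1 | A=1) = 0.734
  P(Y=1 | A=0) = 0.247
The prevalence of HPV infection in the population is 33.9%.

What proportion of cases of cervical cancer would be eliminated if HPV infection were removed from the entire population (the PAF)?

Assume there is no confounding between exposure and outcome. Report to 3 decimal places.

PAF ≈ 0.401

Let p₁ = 0.734, p₀ = 0.247.
Overall risk P(Y=1) = π·p₁ + (1−π)·p₀ = 0.339×0.734 + 0.661×0.247 = 0.41209.
Under exogeneity, PAF = [P(Y=1) − p₀] / P(Y=1).
PAF = (0.41209 − 0.247) / 0.41209 ≈ 0.4006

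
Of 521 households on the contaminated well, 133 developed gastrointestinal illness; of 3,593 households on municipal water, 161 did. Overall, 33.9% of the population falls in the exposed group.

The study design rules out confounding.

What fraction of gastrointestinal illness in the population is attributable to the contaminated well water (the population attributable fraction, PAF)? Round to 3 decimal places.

p₁ = P(outcome | exposed) = 133/521 = 0.25528
p₀ = P(outcome | unexposed) = 161/3593 = 0.044809
Overall risk P(Y=1) = π·p₁ + (1−π)·p₀ = 0.339×0.25528 + 0.661×0.044809 = 0.11616.
Under exogeneity, PAF = [P(Y=1) − p₀] / P(Y=1).
PAF = (0.11616 − 0.044809) / 0.11616 ≈ 0.6142

PAF ≈ 0.614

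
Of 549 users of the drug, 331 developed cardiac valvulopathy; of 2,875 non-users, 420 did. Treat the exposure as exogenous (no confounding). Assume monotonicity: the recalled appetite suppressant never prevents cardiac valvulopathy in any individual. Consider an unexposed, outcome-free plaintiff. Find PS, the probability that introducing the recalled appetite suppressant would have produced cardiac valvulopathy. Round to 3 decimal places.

PS ≈ 0.535

p₁ = P(outcome | exposed) = 331/549 = 0.60291
p₀ = P(outcome | unexposed) = 420/2875 = 0.14609
Under exogeneity and monotonicity, PS = (p₁ − p₀) / (1 − p₀).
PS = (0.60291 − 0.14609) / (1 − 0.14609) = 0.45683 / 0.85391 ≈ 0.5350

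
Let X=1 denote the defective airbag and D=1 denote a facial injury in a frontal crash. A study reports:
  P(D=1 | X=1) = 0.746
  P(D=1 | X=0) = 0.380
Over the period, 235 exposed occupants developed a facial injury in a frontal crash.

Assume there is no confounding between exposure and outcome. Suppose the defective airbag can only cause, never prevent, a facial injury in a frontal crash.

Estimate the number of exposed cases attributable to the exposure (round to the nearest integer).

Let p₁ = 0.746, p₀ = 0.38.
PN = (p₁ − p₀)/p₁ = (0.746 − 0.38) / 0.746 ≈ 0.49062.
Attributable cases ≈ PN × (exposed cases) = 0.49062 × 235 ≈ 115.29.

about 115 cases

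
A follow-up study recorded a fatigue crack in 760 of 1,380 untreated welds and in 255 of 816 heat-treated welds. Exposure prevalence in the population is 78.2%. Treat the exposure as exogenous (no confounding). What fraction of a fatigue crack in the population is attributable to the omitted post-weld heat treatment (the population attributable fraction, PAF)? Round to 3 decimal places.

p₁ = P(outcome | exposed) = 760/1380 = 0.55072
p₀ = P(outcome | unexposed) = 255/816 = 0.3125
Overall risk P(Y=1) = π·p₁ + (1−π)·p₀ = 0.782×0.55072 + 0.218×0.3125 = 0.49879.
Under exogeneity, PAF = [P(Y=1) − p₀] / P(Y=1).
PAF = (0.49879 − 0.3125) / 0.49879 ≈ 0.3735

PAF ≈ 0.373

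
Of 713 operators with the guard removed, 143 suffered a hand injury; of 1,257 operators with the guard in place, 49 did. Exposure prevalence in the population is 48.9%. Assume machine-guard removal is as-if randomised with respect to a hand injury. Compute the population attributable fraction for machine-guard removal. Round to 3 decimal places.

PAF ≈ 0.670

p₁ = P(outcome | exposed) = 143/713 = 0.20056
p₀ = P(outcome | unexposed) = 49/1257 = 0.038982
Overall risk P(Y=1) = π·p₁ + (1−π)·p₀ = 0.489×0.20056 + 0.511×0.038982 = 0.11799.
Under exogeneity, PAF = [P(Y=1) − p₀] / P(Y=1).
PAF = (0.11799 − 0.038982) / 0.11799 ≈ 0.6696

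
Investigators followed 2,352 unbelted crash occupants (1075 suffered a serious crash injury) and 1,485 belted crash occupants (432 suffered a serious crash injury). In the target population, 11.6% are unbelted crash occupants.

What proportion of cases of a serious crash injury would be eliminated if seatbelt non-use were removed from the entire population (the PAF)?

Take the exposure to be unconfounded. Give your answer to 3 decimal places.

p₁ = P(outcome | exposed) = 1075/2352 = 0.45706
p₀ = P(outcome | unexposed) = 432/1485 = 0.29091
Overall risk P(Y=1) = π·p₁ + (1−π)·p₀ = 0.116×0.45706 + 0.884×0.29091 = 0.31018.
Under exogeneity, PAF = [P(Y=1) − p₀] / P(Y=1).
PAF = (0.31018 − 0.29091) / 0.31018 ≈ 0.0621

PAF ≈ 0.062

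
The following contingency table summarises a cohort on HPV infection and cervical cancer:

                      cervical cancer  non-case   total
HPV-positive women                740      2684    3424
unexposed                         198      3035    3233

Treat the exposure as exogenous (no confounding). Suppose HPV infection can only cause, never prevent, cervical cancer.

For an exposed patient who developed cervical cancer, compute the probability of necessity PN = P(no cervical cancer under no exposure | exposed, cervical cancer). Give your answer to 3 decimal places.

p₁ = P(outcome | exposed) = 740/3424 = 0.21612
p₀ = P(outcome | unexposed) = 198/3233 = 0.061243
Under exogeneity and monotonicity, PN = (p₁ − p₀) / p₁.
PN = (0.21612 − 0.061243) / 0.21612 = 0.15488 / 0.21612 ≈ 0.7166

PN ≈ 0.717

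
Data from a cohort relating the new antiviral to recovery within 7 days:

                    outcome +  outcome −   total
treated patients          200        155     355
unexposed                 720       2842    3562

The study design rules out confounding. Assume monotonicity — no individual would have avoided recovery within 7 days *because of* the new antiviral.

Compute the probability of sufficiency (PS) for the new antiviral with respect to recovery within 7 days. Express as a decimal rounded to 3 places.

p₁ = P(outcome | exposed) = 200/355 = 0.56338
p₀ = P(outcome | unexposed) = 720/3562 = 0.20213
Under exogeneity and monotonicity, PS = (p₁ − p₀)/(1 − p₀).
PS = (0.56338 − 0.20213) / 0.79787 ≈ 0.4528

PS ≈ 0.453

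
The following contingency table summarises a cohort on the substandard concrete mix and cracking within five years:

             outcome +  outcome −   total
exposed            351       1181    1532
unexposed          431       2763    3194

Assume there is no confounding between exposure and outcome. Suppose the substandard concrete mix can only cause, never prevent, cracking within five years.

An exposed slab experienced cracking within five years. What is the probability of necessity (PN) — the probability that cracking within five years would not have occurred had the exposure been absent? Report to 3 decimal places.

p₁ = P(outcome | exposed) = 351/1532 = 0.22911
p₀ = P(outcome | unexposed) = 431/3194 = 0.13494
Under exogeneity and monotonicity, PN = (p₁ − p₀)/p₁.
PN = (0.22911 − 0.13494) / 0.22911 ≈ 0.4110

PN ≈ 0.411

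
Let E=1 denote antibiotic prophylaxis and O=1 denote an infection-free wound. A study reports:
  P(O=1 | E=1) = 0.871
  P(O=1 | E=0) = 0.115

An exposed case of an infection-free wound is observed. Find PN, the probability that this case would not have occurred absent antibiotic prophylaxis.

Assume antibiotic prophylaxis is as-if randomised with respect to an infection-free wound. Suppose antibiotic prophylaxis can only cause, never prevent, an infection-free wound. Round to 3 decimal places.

PN ≈ 0.868

Let p₁ = 0.871, p₀ = 0.115.
Under exogeneity and monotonicity, PN = (p₁ − p₀) / p₁.
PN = (0.871 − 0.115) / 0.871 = 0.756 / 0.871 ≈ 0.8680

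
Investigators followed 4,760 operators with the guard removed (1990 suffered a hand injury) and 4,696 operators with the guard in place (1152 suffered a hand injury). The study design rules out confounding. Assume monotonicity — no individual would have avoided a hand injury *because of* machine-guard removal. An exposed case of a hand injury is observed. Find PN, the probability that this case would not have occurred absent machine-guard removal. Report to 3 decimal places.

p₁ = P(outcome | exposed) = 1990/4760 = 0.41807
p₀ = P(outcome | unexposed) = 1152/4696 = 0.24532
Under exogeneity and monotonicity, PN = (p₁ − p₀) / p₁.
PN = (0.41807 − 0.24532) / 0.41807 = 0.17275 / 0.41807 ≈ 0.4132

PN ≈ 0.413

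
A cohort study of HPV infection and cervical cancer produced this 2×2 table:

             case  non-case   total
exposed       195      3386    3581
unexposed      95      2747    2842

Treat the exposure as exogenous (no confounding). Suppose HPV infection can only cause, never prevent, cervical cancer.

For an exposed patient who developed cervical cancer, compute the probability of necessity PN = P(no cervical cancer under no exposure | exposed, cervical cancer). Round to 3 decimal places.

PN ≈ 0.386

p₁ = P(outcome | exposed) = 195/3581 = 0.054454
p₀ = P(outcome | unexposed) = 95/2842 = 0.033427
Under exogeneity and monotonicity, PN = (p₁ − p₀) / p₁.
PN = (0.054454 − 0.033427) / 0.054454 = 0.021027 / 0.054454 ≈ 0.3861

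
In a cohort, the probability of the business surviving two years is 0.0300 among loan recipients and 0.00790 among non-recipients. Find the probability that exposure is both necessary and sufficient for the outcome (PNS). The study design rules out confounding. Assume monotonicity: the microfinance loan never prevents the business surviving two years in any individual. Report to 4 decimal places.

PNS ≈ 0.0221

Let p₁ = 0.03, p₀ = 0.0079.
Under exogeneity and monotonicity, PNS = p₁ − p₀.
PNS = 0.03 − 0.0079 = 0.0221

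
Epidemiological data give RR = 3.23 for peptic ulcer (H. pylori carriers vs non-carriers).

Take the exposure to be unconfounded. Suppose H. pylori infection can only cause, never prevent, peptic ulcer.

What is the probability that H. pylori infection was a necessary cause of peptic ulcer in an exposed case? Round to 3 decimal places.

PN ≈ 0.690

Under exogeneity and monotonicity, PN = (RR − 1) / RR = 1 − 1/RR.
PN = (3.23 − 1) / 3.23 = 2.23 / 3.23 ≈ 0.6904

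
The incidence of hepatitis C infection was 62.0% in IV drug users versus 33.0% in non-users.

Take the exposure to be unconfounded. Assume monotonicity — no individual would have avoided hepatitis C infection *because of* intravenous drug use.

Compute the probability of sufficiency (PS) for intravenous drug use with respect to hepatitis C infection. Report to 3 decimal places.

PS ≈ 0.433

p₁ = 0.62, p₀ = 0.33.
Under exogeneity and monotonicity, PS = (p₁ − p₀) / (1 − p₀).
PS = (0.62 − 0.33) / (1 − 0.33) = 0.29 / 0.67 ≈ 0.4328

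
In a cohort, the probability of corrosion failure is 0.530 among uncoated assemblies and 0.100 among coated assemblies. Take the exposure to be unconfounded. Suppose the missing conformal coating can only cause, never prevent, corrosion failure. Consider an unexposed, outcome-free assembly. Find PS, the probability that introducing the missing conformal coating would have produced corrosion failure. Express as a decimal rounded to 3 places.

PS ≈ 0.478

Let p₁ = 0.53, p₀ = 0.1.
Under exogeneity and monotonicity, PS = (p₁ − p₀) / (1 − p₀).
PS = (0.53 − 0.1) / (1 − 0.1) = 0.43 / 0.9 ≈ 0.4778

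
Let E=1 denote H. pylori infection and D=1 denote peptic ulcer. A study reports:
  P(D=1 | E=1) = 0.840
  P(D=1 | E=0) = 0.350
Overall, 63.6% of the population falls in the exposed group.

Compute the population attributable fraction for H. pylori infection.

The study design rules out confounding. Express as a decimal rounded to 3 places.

Let p₁ = 0.84, p₀ = 0.35.
Overall risk P(Y=1) = π·p₁ + (1−π)·p₀ = 0.636×0.84 + 0.364×0.35 = 0.66164.
Under exogeneity, PAF = [P(Y=1) − p₀] / P(Y=1).
PAF = (0.66164 − 0.35) / 0.66164 ≈ 0.4710

PAF ≈ 0.471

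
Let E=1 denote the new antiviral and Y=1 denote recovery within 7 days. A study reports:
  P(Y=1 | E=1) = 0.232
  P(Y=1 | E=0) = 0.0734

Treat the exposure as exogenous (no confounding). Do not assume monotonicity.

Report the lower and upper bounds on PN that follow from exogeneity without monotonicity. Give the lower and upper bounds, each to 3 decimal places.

Let p₁ = 0.232, p₀ = 0.0734.
Under exogeneity alone the bounds on PN are max{0,(p₁−p₀)/p₁} ≤ PN ≤ min{1,(1−p₀)/p₁}.
  lower = (p₁ − p₀)/p₁ = 0.1586 / 0.232 ≈ 0.6836
  upper = min{1, (1 − p₀)/p₁} = 0.9266 / 0.232 ≈ 3.9940 → capped at 1

0.684 ≤ PN ≤ 1.000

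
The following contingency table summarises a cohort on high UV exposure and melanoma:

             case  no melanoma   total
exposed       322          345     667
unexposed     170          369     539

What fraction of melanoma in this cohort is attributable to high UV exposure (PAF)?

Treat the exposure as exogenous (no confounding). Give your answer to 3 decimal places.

p₁ = P(outcome | exposed) = 322/667 = 0.48276
p₀ = P(outcome | unexposed) = 170/539 = 0.3154
Exposure prevalence π = 667/1206 = 0.55307; overall risk P(Y=1) = 0.40796.
Under exogeneity, PAF = [P(Y=1) − p₀]/P(Y=1).
PAF = (0.40796 − 0.3154) / 0.40796 ≈ 0.2269

PAF ≈ 0.227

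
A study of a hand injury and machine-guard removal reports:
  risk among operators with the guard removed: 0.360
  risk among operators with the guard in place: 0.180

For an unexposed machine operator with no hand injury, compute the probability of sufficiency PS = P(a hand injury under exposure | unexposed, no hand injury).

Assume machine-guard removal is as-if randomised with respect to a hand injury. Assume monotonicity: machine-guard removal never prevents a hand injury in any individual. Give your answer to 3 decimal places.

Let p₁ = 0.36, p₀ = 0.18.
Under exogeneity and monotonicity, PS = (p₁ − p₀) / (1 − p₀).
PS = (0.36 − 0.18) / (1 − 0.18) = 0.18 / 0.82 ≈ 0.2195

PS ≈ 0.220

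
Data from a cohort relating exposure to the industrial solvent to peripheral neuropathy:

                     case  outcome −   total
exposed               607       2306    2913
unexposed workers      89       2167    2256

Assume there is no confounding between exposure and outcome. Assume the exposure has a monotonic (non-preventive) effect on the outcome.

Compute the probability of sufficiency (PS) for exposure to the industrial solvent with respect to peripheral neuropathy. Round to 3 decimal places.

p₁ = P(outcome | exposed) = 607/2913 = 0.20838
p₀ = P(outcome | unexposed) = 89/2256 = 0.03945
Under exogeneity and monotonicity, PS = (p₁ − p₀)/(1 − p₀).
PS = (0.20838 − 0.03945) / 0.96055 ≈ 0.1759

PS ≈ 0.176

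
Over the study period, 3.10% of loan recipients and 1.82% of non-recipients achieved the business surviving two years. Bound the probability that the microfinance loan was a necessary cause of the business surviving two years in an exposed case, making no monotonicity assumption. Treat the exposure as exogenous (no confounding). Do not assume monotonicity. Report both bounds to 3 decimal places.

0.413 ≤ PN ≤ 1.000

p₁ = 0.031, p₀ = 0.0182.
Under exogeneity alone the bounds on PN are max{0,(p₁−p₀)/p₁} ≤ PN ≤ min{1,(1−p₀)/p₁}.
  lower = (p₁ − p₀)/p₁ = 0.0128 / 0.031 ≈ 0.4129
  upper = min{1, (1 − p₀)/p₁} = 0.9818 / 0.031 ≈ 31.6710 → capped at 1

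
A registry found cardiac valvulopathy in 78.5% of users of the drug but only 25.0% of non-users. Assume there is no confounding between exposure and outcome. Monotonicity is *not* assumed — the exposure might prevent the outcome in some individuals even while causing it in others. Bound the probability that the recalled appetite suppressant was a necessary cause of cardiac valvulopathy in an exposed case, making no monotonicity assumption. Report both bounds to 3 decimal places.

p₁ = 0.785, p₀ = 0.25.
Under exogeneity alone the bounds on PN are max{0,(p₁−p₀)/p₁} ≤ PN ≤ min{1,(1−p₀)/p₁}.
  lower = (p₁ − p₀)/p₁ = 0.535 / 0.785 ≈ 0.6815
  upper = min{1, (1 − p₀)/p₁} = 0.75 / 0.785 ≈ 0.9554

0.682 ≤ PN ≤ 0.955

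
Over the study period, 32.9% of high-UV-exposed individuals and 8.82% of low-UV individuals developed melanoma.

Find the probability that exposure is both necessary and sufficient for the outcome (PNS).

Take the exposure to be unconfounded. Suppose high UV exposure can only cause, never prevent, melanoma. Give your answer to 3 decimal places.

PNS ≈ 0.241

p₁ = 0.329, p₀ = 0.0882.
Under exogeneity and monotonicity, PNS = p₁ − p₀.
PNS = 0.329 − 0.0882 = 0.2408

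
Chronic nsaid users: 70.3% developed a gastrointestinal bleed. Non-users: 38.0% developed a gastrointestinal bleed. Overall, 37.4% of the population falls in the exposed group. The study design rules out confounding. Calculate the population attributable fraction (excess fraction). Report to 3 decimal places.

p₁ = 0.703, p₀ = 0.38.
Overall risk P(Y=1) = π·p₁ + (1−π)·p₀ = 0.374×0.703 + 0.626×0.38 = 0.5008.
Under exogeneity, PAF = [P(Y=1) − p₀] / P(Y=1).
PAF = (0.5008 − 0.38) / 0.5008 ≈ 0.2412

PAF ≈ 0.241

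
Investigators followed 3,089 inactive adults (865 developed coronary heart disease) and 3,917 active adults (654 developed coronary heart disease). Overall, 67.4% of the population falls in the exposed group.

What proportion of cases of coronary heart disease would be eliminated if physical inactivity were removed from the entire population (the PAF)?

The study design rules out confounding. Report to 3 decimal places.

PAF ≈ 0.313

p₁ = P(outcome | exposed) = 865/3089 = 0.28003
p₀ = P(outcome | unexposed) = 654/3917 = 0.16696
Overall risk P(Y=1) = π·p₁ + (1−π)·p₀ = 0.674×0.28003 + 0.326×0.16696 = 0.24317.
Under exogeneity, PAF = [P(Y=1) − p₀] / P(Y=1).
PAF = (0.24317 − 0.16696) / 0.24317 ≈ 0.3134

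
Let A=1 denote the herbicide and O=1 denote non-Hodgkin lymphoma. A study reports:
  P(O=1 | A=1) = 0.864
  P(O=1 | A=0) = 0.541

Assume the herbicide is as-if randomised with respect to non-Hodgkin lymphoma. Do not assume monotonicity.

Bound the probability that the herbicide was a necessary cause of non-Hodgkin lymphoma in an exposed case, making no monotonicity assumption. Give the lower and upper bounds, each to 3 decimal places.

0.374 ≤ PN ≤ 0.531

Let p₁ = 0.864, p₀ = 0.541.
Under exogeneity alone the bounds on PN are max{0,(p₁−p₀)/p₁} ≤ PN ≤ min{1,(1−p₀)/p₁}.
  lower = (p₁ − p₀)/p₁ = 0.323 / 0.864 ≈ 0.3738
  upper = min{1, (1 − p₀)/p₁} = 0.459 / 0.864 ≈ 0.5312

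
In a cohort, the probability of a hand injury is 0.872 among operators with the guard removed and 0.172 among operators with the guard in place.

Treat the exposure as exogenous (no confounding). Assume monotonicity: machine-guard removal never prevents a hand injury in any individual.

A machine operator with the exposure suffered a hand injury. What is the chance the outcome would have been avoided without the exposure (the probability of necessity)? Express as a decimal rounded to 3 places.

Let p₁ = 0.872, p₀ = 0.172.
Under exogeneity and monotonicity, PN = (p₁ − p₀) / p₁.
PN = (0.872 − 0.172) / 0.872 = 0.7 / 0.872 ≈ 0.8028

PN ≈ 0.803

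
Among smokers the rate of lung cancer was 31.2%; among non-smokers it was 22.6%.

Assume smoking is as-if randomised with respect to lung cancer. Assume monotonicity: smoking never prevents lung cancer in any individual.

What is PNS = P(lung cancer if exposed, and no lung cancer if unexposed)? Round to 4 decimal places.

p₁ = 0.312, p₀ = 0.226.
Under exogeneity and monotonicity, PNS = p₁ − p₀.
PNS = 0.312 − 0.226 = 0.086

PNS ≈ 0.0860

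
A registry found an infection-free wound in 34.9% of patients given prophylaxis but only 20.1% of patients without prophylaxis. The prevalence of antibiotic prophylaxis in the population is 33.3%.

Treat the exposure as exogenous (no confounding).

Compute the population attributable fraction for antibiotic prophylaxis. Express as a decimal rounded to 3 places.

PAF ≈ 0.197

p₁ = 0.349, p₀ = 0.201.
Overall risk P(Y=1) = π·p₁ + (1−π)·p₀ = 0.333×0.349 + 0.667×0.201 = 0.25028.
Under exogeneity, PAF = [P(Y=1) − p₀] / P(Y=1).
PAF = (0.25028 − 0.201) / 0.25028 ≈ 0.1969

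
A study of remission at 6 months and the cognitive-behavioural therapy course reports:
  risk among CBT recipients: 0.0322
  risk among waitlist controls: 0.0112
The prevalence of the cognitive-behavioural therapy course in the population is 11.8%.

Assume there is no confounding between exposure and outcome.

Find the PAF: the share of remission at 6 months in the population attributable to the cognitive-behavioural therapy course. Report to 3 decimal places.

PAF ≈ 0.181

Let p₁ = 0.0322, p₀ = 0.0112.
Overall risk P(Y=1) = π·p₁ + (1−π)·p₀ = 0.118×0.0322 + 0.882×0.0112 = 0.013678.
Under exogeneity, PAF = [P(Y=1) − p₀] / P(Y=1).
PAF = (0.013678 − 0.0112) / 0.013678 ≈ 0.1812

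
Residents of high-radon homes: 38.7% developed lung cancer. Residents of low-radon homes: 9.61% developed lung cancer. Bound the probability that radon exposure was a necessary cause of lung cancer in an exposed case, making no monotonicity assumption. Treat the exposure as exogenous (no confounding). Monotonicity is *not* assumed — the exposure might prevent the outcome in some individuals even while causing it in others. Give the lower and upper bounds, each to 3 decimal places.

p₁ = 0.387, p₀ = 0.0961.
Under exogeneity alone the bounds on PN are max{0,(p₁−p₀)/p₁} ≤ PN ≤ min{1,(1−p₀)/p₁}.
  lower = (p₁ − p₀)/p₁ = 0.2909 / 0.387 ≈ 0.7517
  upper = min{1, (1 − p₀)/p₁} = 0.9039 / 0.387 ≈ 2.3357 → capped at 1

0.752 ≤ PN ≤ 1.000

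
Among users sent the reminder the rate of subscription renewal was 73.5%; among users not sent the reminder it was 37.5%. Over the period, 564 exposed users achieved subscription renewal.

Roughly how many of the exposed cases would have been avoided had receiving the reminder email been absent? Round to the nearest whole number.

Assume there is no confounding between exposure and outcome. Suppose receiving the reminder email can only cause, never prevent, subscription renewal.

p₁ = 0.735, p₀ = 0.375.
PN = (p₁ − p₀)/p₁ = (0.735 − 0.375) / 0.735 ≈ 0.48980.
Attributable cases ≈ PN × (exposed cases) = 0.48980 × 564 ≈ 276.24.

about 276 cases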